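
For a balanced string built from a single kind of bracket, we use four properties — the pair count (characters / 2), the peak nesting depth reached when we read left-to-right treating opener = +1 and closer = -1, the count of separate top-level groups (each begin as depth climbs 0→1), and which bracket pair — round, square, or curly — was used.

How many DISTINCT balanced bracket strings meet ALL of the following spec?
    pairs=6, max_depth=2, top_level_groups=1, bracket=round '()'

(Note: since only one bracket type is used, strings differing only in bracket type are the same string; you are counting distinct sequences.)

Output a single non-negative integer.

Spec: pairs=6 depth=2 groups=1
Count(depth <= 2) = 1
Count(depth <= 1) = 0
Count(depth == 2) = 1 - 0 = 1

Answer: 1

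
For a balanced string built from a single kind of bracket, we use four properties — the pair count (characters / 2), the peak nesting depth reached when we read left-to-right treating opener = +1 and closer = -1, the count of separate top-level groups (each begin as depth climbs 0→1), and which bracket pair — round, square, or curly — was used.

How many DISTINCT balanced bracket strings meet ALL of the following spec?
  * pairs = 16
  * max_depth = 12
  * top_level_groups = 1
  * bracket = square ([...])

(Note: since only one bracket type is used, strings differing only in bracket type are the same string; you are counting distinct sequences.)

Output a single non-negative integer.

Spec: pairs=16 depth=12 groups=1
Count(depth <= 12) = 9691625
Count(depth <= 11) = 9675125
Count(depth == 12) = 9691625 - 9675125 = 16500

Answer: 16500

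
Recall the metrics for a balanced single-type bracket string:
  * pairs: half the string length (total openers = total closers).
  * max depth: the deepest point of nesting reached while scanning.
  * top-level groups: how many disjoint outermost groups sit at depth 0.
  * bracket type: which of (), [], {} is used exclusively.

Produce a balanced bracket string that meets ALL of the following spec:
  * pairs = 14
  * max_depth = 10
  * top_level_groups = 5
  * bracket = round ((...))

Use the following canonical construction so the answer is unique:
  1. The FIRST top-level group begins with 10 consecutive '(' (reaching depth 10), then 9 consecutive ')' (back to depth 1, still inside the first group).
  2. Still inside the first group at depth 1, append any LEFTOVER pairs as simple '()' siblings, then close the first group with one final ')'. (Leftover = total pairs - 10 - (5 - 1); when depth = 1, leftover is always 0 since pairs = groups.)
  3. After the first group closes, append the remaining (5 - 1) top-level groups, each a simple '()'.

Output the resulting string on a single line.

Spec: pairs=14 depth=10 groups=5
Leftover pairs = 14 - 10 - (5-1) = 0
First group: deep chain of depth 10 + 0 sibling pairs
Remaining 4 groups: simple '()' each

Answer: (((((((((())))))))))()()()()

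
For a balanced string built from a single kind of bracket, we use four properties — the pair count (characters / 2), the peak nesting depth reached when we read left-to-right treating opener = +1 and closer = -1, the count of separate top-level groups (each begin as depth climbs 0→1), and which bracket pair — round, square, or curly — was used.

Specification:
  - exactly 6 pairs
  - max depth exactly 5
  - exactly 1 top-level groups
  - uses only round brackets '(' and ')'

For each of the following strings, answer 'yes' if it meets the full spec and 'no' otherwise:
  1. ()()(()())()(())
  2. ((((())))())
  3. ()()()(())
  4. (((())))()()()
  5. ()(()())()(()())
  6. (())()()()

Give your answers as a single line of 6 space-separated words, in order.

String 1 '()()(()())()(())': depth seq [1 0 1 0 1 2 1 2 1 0 1 0 1 2 1 0]
  -> pairs=8 depth=2 groups=5 -> no
String 2 '((((())))())': depth seq [1 2 3 4 5 4 3 2 1 2 1 0]
  -> pairs=6 depth=5 groups=1 -> yes
String 3 '()()()(())': depth seq [1 0 1 0 1 0 1 2 1 0]
  -> pairs=5 depth=2 groups=4 -> no
String 4 '(((())))()()()': depth seq [1 2 3 4 3 2 1 0 1 0 1 0 1 0]
  -> pairs=7 depth=4 groups=4 -> no
String 5 '()(()())()(()())': depth seq [1 0 1 2 1 2 1 0 1 0 1 2 1 2 1 0]
  -> pairs=8 depth=2 groups=4 -> no
String 6 '(())()()()': depth seq [1 2 1 0 1 0 1 0 1 0]
  -> pairs=5 depth=2 groups=4 -> no

Answer: no yes no no no no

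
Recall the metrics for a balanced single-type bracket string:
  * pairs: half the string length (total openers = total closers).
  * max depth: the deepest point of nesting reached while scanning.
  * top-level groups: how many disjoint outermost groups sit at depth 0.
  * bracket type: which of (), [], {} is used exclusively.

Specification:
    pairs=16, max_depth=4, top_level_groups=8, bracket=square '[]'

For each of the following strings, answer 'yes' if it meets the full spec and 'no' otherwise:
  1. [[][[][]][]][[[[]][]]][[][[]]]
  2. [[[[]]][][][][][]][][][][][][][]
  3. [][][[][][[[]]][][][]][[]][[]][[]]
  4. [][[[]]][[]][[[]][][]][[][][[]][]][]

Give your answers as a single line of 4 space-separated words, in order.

Answer: no yes no no

Derivation:
String 1 '[[][[][]][]][[[[]][]]][[][[]]]': depth seq [1 2 1 2 3 2 3 2 1 2 1 0 1 2 3 4 3 2 3 2 1 0 1 2 1 2 3 2 1 0]
  -> pairs=15 depth=4 groups=3 -> no
String 2 '[[[[]]][][][][][]][][][][][][][]': depth seq [1 2 3 4 3 2 1 2 1 2 1 2 1 2 1 2 1 0 1 0 1 0 1 0 1 0 1 0 1 0 1 0]
  -> pairs=16 depth=4 groups=8 -> yes
String 3 '[][][[][][[[]]][][][]][[]][[]][[]]': depth seq [1 0 1 0 1 2 1 2 1 2 3 4 3 2 1 2 1 2 1 2 1 0 1 2 1 0 1 2 1 0 1 2 1 0]
  -> pairs=17 depth=4 groups=6 -> no
String 4 '[][[[]]][[]][[[]][][]][[][][[]][]][]': depth seq [1 0 1 2 3 2 1 0 1 2 1 0 1 2 3 2 1 2 1 2 1 0 1 2 1 2 1 2 3 2 1 2 1 0 1 0]
  -> pairs=18 depth=3 groups=6 -> no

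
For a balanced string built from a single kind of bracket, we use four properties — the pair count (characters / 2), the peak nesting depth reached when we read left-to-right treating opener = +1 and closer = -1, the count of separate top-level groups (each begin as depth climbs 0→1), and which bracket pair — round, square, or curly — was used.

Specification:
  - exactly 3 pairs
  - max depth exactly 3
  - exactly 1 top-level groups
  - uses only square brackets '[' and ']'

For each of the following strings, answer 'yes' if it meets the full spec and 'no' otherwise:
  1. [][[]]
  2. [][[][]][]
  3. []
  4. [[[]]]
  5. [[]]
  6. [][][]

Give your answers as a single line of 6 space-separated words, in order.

Answer: no no no yes no no

Derivation:
String 1 '[][[]]': depth seq [1 0 1 2 1 0]
  -> pairs=3 depth=2 groups=2 -> no
String 2 '[][[][]][]': depth seq [1 0 1 2 1 2 1 0 1 0]
  -> pairs=5 depth=2 groups=3 -> no
String 3 '[]': depth seq [1 0]
  -> pairs=1 depth=1 groups=1 -> no
String 4 '[[[]]]': depth seq [1 2 3 2 1 0]
  -> pairs=3 depth=3 groups=1 -> yes
String 5 '[[]]': depth seq [1 2 1 0]
  -> pairs=2 depth=2 groups=1 -> no
String 6 '[][][]': depth seq [1 0 1 0 1 0]
  -> pairs=3 depth=1 groups=3 -> no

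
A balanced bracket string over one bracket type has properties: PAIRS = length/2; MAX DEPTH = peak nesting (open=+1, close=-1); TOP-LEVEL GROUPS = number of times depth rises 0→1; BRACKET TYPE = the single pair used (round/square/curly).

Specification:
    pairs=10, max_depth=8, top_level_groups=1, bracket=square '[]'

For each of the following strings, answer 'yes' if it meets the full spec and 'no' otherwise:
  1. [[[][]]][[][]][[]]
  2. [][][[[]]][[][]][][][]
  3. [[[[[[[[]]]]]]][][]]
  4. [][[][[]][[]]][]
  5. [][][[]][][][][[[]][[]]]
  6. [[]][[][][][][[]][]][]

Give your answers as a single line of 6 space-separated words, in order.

String 1 '[[[][]]][[][]][[]]': depth seq [1 2 3 2 3 2 1 0 1 2 1 2 1 0 1 2 1 0]
  -> pairs=9 depth=3 groups=3 -> no
String 2 '[][][[[]]][[][]][][][]': depth seq [1 0 1 0 1 2 3 2 1 0 1 2 1 2 1 0 1 0 1 0 1 0]
  -> pairs=11 depth=3 groups=7 -> no
String 3 '[[[[[[[[]]]]]]][][]]': depth seq [1 2 3 4 5 6 7 8 7 6 5 4 3 2 1 2 1 2 1 0]
  -> pairs=10 depth=8 groups=1 -> yes
String 4 '[][[][[]][[]]][]': depth seq [1 0 1 2 1 2 3 2 1 2 3 2 1 0 1 0]
  -> pairs=8 depth=3 groups=3 -> no
String 5 '[][][[]][][][][[[]][[]]]': depth seq [1 0 1 0 1 2 1 0 1 0 1 0 1 0 1 2 3 2 1 2 3 2 1 0]
  -> pairs=12 depth=3 groups=7 -> no
String 6 '[[]][[][][][][[]][]][]': depth seq [1 2 1 0 1 2 1 2 1 2 1 2 1 2 3 2 1 2 1 0 1 0]
  -> pairs=11 depth=3 groups=3 -> no

Answer: no no yes no no no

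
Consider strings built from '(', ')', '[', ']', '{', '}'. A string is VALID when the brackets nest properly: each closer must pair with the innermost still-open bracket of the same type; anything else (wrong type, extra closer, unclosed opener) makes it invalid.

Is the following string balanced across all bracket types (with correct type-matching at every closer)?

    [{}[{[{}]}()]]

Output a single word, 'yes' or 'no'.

pos 0: push '['; stack = [
pos 1: push '{'; stack = [{
pos 2: '}' matches '{'; pop; stack = [
pos 3: push '['; stack = [[
pos 4: push '{'; stack = [[{
pos 5: push '['; stack = [[{[
pos 6: push '{'; stack = [[{[{
pos 7: '}' matches '{'; pop; stack = [[{[
pos 8: ']' matches '['; pop; stack = [[{
pos 9: '}' matches '{'; pop; stack = [[
pos 10: push '('; stack = [[(
pos 11: ')' matches '('; pop; stack = [[
pos 12: ']' matches '['; pop; stack = [
pos 13: ']' matches '['; pop; stack = (empty)
end: stack empty → VALID
Verdict: properly nested → yes

Answer: yes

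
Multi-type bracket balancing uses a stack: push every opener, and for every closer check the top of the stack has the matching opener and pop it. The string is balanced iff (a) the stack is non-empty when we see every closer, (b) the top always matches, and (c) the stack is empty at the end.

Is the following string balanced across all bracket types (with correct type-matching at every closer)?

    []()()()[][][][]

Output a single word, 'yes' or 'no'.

Answer: yes

Derivation:
pos 0: push '['; stack = [
pos 1: ']' matches '['; pop; stack = (empty)
pos 2: push '('; stack = (
pos 3: ')' matches '('; pop; stack = (empty)
pos 4: push '('; stack = (
pos 5: ')' matches '('; pop; stack = (empty)
pos 6: push '('; stack = (
pos 7: ')' matches '('; pop; stack = (empty)
pos 8: push '['; stack = [
pos 9: ']' matches '['; pop; stack = (empty)
pos 10: push '['; stack = [
pos 11: ']' matches '['; pop; stack = (empty)
pos 12: push '['; stack = [
pos 13: ']' matches '['; pop; stack = (empty)
pos 14: push '['; stack = [
pos 15: ']' matches '['; pop; stack = (empty)
end: stack empty → VALID
Verdict: properly nested → yes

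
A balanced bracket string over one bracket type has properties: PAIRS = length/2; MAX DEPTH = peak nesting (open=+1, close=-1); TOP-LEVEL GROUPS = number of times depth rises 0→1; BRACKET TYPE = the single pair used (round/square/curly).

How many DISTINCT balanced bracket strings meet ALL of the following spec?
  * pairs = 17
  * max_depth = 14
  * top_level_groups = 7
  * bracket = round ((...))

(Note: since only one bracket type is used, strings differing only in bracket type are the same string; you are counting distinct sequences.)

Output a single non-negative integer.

Spec: pairs=17 depth=14 groups=7
Count(depth <= 14) = 2187185
Count(depth <= 13) = 2187185
Count(depth == 14) = 2187185 - 2187185 = 0

Answer: 0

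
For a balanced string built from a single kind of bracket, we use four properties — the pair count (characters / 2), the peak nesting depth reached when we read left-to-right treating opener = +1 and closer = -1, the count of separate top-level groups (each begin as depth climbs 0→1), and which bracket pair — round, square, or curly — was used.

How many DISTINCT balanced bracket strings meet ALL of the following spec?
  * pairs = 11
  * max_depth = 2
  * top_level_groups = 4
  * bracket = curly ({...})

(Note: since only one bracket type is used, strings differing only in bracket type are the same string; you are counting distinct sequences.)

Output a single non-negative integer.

Spec: pairs=11 depth=2 groups=4
Count(depth <= 2) = 120
Count(depth <= 1) = 0
Count(depth == 2) = 120 - 0 = 120

Answer: 120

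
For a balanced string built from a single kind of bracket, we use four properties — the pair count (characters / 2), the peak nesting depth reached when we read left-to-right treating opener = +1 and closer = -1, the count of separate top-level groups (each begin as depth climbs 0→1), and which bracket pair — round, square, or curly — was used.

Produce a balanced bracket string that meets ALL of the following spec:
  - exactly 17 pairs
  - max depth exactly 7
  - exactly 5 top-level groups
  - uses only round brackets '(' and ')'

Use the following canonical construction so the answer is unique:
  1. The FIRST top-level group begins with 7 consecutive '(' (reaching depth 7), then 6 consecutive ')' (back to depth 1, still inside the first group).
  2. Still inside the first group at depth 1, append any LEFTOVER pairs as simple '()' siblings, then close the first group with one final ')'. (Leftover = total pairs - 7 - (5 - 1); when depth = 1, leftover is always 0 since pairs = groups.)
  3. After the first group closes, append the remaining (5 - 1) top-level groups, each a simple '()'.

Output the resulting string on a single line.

Answer: ((((((())))))()()()()()())()()()()

Derivation:
Spec: pairs=17 depth=7 groups=5
Leftover pairs = 17 - 7 - (5-1) = 6
First group: deep chain of depth 7 + 6 sibling pairs
Remaining 4 groups: simple '()' each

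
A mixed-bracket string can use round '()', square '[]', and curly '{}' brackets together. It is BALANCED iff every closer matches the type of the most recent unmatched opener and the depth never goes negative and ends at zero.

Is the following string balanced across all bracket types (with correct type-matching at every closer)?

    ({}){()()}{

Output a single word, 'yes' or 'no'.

pos 0: push '('; stack = (
pos 1: push '{'; stack = ({
pos 2: '}' matches '{'; pop; stack = (
pos 3: ')' matches '('; pop; stack = (empty)
pos 4: push '{'; stack = {
pos 5: push '('; stack = {(
pos 6: ')' matches '('; pop; stack = {
pos 7: push '('; stack = {(
pos 8: ')' matches '('; pop; stack = {
pos 9: '}' matches '{'; pop; stack = (empty)
pos 10: push '{'; stack = {
end: stack still non-empty ({) → INVALID
Verdict: unclosed openers at end: { → no

Answer: no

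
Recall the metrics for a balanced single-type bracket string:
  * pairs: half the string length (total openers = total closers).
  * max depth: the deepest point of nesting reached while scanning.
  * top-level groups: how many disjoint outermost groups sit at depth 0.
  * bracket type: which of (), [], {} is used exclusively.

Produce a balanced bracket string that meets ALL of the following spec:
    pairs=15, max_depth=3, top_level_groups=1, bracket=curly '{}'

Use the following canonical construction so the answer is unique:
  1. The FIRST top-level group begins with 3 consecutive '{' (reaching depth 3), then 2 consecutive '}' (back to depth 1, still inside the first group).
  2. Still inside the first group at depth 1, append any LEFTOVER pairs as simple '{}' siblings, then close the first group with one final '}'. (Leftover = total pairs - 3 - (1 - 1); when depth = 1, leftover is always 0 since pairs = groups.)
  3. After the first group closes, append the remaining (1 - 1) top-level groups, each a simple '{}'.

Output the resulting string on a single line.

Spec: pairs=15 depth=3 groups=1
Leftover pairs = 15 - 3 - (1-1) = 12
First group: deep chain of depth 3 + 12 sibling pairs
Remaining 0 groups: simple '{}' each

Answer: {{{}}{}{}{}{}{}{}{}{}{}{}{}{}}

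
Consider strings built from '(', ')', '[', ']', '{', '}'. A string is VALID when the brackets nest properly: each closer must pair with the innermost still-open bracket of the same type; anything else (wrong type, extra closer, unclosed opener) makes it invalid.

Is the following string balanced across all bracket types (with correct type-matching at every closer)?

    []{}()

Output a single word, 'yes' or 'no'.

Answer: yes

Derivation:
pos 0: push '['; stack = [
pos 1: ']' matches '['; pop; stack = (empty)
pos 2: push '{'; stack = {
pos 3: '}' matches '{'; pop; stack = (empty)
pos 4: push '('; stack = (
pos 5: ')' matches '('; pop; stack = (empty)
end: stack empty → VALID
Verdict: properly nested → yes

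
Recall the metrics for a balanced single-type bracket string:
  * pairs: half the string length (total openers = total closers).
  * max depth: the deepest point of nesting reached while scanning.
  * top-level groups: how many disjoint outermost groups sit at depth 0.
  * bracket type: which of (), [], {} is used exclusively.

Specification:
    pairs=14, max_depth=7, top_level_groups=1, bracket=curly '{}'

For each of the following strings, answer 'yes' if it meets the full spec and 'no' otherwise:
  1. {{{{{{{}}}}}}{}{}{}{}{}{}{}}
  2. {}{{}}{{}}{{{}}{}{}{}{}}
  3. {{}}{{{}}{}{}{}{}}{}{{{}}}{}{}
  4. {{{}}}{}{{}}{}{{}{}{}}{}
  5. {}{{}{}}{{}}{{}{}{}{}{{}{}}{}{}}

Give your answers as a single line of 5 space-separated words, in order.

String 1 '{{{{{{{}}}}}}{}{}{}{}{}{}{}}': depth seq [1 2 3 4 5 6 7 6 5 4 3 2 1 2 1 2 1 2 1 2 1 2 1 2 1 2 1 0]
  -> pairs=14 depth=7 groups=1 -> yes
String 2 '{}{{}}{{}}{{{}}{}{}{}{}}': depth seq [1 0 1 2 1 0 1 2 1 0 1 2 3 2 1 2 1 2 1 2 1 2 1 0]
  -> pairs=12 depth=3 groups=4 -> no
String 3 '{{}}{{{}}{}{}{}{}}{}{{{}}}{}{}': depth seq [1 2 1 0 1 2 3 2 1 2 1 2 1 2 1 2 1 0 1 0 1 2 3 2 1 0 1 0 1 0]
  -> pairs=15 depth=3 groups=6 -> no
String 4 '{{{}}}{}{{}}{}{{}{}{}}{}': depth seq [1 2 3 2 1 0 1 0 1 2 1 0 1 0 1 2 1 2 1 2 1 0 1 0]
  -> pairs=12 depth=3 groups=6 -> no
String 5 '{}{{}{}}{{}}{{}{}{}{}{{}{}}{}{}}': depth seq [1 0 1 2 1 2 1 0 1 2 1 0 1 2 1 2 1 2 1 2 1 2 3 2 3 2 1 2 1 2 1 0]
  -> pairs=16 depth=3 groups=4 -> no

Answer: yes no no no no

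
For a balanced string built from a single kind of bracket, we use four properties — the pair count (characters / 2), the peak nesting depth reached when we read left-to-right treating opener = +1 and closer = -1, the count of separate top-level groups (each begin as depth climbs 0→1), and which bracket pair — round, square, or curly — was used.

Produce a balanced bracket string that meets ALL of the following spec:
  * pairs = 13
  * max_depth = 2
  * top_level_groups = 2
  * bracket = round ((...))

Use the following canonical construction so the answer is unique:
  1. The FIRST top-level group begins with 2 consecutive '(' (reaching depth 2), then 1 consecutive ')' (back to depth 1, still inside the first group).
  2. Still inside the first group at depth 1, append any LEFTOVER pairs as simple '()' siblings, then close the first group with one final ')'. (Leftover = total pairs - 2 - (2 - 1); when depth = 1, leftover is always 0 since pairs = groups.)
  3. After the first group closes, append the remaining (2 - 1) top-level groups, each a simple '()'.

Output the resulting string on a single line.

Spec: pairs=13 depth=2 groups=2
Leftover pairs = 13 - 2 - (2-1) = 10
First group: deep chain of depth 2 + 10 sibling pairs
Remaining 1 groups: simple '()' each

Answer: (()()()()()()()()()()())()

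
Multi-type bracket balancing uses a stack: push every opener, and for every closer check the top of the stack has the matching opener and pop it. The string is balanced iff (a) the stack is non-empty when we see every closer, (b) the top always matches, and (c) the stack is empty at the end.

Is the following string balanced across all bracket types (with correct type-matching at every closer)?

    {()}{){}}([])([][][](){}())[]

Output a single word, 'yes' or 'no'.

pos 0: push '{'; stack = {
pos 1: push '('; stack = {(
pos 2: ')' matches '('; pop; stack = {
pos 3: '}' matches '{'; pop; stack = (empty)
pos 4: push '{'; stack = {
pos 5: saw closer ')' but top of stack is '{' (expected '}') → INVALID
Verdict: type mismatch at position 5: ')' closes '{' → no

Answer: no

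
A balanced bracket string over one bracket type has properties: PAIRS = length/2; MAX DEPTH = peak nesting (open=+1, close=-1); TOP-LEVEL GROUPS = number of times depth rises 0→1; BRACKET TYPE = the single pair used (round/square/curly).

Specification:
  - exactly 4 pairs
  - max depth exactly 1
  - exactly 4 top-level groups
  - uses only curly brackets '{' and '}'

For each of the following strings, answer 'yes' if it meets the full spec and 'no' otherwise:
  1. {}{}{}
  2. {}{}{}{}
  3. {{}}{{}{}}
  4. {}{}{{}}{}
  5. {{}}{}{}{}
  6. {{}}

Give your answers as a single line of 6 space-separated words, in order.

Answer: no yes no no no no

Derivation:
String 1 '{}{}{}': depth seq [1 0 1 0 1 0]
  -> pairs=3 depth=1 groups=3 -> no
String 2 '{}{}{}{}': depth seq [1 0 1 0 1 0 1 0]
  -> pairs=4 depth=1 groups=4 -> yes
String 3 '{{}}{{}{}}': depth seq [1 2 1 0 1 2 1 2 1 0]
  -> pairs=5 depth=2 groups=2 -> no
String 4 '{}{}{{}}{}': depth seq [1 0 1 0 1 2 1 0 1 0]
  -> pairs=5 depth=2 groups=4 -> no
String 5 '{{}}{}{}{}': depth seq [1 2 1 0 1 0 1 0 1 0]
  -> pairs=5 depth=2 groups=4 -> no
String 6 '{{}}': depth seq [1 2 1 0]
  -> pairs=2 depth=2 groups=1 -> no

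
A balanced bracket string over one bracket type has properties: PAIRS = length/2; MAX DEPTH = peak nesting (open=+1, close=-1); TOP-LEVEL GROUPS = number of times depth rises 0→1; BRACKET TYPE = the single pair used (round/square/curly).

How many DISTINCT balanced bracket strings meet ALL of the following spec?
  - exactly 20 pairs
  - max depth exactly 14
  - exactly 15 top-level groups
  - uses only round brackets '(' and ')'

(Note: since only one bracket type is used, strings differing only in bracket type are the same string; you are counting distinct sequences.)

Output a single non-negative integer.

Answer: 0

Derivation:
Spec: pairs=20 depth=14 groups=15
Count(depth <= 14) = 31878
Count(depth <= 13) = 31878
Count(depth == 14) = 31878 - 31878 = 0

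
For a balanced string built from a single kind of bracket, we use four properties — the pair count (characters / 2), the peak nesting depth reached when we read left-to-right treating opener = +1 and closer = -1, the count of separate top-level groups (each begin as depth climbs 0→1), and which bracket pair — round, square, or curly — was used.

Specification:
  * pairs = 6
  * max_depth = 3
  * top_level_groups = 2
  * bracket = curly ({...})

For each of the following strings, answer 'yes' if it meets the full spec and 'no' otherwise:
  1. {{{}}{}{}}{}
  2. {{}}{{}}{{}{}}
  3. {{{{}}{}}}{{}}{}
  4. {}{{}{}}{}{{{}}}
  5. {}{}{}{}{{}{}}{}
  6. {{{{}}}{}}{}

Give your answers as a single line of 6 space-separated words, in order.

String 1 '{{{}}{}{}}{}': depth seq [1 2 3 2 1 2 1 2 1 0 1 0]
  -> pairs=6 depth=3 groups=2 -> yes
String 2 '{{}}{{}}{{}{}}': depth seq [1 2 1 0 1 2 1 0 1 2 1 2 1 0]
  -> pairs=7 depth=2 groups=3 -> no
String 3 '{{{{}}{}}}{{}}{}': depth seq [1 2 3 4 3 2 3 2 1 0 1 2 1 0 1 0]
  -> pairs=8 depth=4 groups=3 -> no
String 4 '{}{{}{}}{}{{{}}}': depth seq [1 0 1 2 1 2 1 0 1 0 1 2 3 2 1 0]
  -> pairs=8 depth=3 groups=4 -> no
String 5 '{}{}{}{}{{}{}}{}': depth seq [1 0 1 0 1 0 1 0 1 2 1 2 1 0 1 0]
  -> pairs=8 depth=2 groups=6 -> no
String 6 '{{{{}}}{}}{}': depth seq [1 2 3 4 3 2 1 2 1 0 1 0]
  -> pairs=6 depth=4 groups=2 -> no

Answer: yes no no no no no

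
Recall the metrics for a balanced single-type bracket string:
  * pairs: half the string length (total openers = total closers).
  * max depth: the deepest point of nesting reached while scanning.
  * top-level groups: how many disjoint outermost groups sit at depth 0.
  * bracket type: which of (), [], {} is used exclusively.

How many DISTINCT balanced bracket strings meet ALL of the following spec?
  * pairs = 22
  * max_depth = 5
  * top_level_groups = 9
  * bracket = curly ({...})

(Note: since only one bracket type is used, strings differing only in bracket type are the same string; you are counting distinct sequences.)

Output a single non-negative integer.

Spec: pairs=22 depth=5 groups=9
Count(depth <= 5) = 301106862
Count(depth <= 4) = 191281059
Count(depth == 5) = 301106862 - 191281059 = 109825803

Answer: 109825803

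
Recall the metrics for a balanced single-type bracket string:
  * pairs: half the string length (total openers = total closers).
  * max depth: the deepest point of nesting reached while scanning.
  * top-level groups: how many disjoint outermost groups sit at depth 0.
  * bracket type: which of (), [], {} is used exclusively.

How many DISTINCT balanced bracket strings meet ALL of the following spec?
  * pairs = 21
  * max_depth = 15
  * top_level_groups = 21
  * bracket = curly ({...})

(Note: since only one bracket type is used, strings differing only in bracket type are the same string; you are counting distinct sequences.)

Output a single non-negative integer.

Answer: 0

Derivation:
Spec: pairs=21 depth=15 groups=21
Count(depth <= 15) = 1
Count(depth <= 14) = 1
Count(depth == 15) = 1 - 1 = 0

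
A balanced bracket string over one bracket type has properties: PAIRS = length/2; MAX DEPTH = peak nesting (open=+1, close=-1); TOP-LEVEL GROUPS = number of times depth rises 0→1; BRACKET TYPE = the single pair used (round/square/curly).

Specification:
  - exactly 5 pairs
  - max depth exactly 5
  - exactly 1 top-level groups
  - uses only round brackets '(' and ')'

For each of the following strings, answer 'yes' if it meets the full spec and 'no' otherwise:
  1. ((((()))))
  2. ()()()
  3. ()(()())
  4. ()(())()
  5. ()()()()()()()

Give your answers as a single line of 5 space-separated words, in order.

Answer: yes no no no no

Derivation:
String 1 '((((()))))': depth seq [1 2 3 4 5 4 3 2 1 0]
  -> pairs=5 depth=5 groups=1 -> yes
String 2 '()()()': depth seq [1 0 1 0 1 0]
  -> pairs=3 depth=1 groups=3 -> no
String 3 '()(()())': depth seq [1 0 1 2 1 2 1 0]
  -> pairs=4 depth=2 groups=2 -> no
String 4 '()(())()': depth seq [1 0 1 2 1 0 1 0]
  -> pairs=4 depth=2 groups=3 -> no
String 5 '()()()()()()()': depth seq [1 0 1 0 1 0 1 0 1 0 1 0 1 0]
  -> pairs=7 depth=1 groups=7 -> no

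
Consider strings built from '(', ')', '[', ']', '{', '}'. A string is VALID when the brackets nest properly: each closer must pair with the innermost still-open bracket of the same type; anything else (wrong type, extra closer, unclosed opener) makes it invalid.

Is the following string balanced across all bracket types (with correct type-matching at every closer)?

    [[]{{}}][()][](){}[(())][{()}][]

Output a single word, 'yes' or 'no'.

Answer: yes

Derivation:
pos 0: push '['; stack = [
pos 1: push '['; stack = [[
pos 2: ']' matches '['; pop; stack = [
pos 3: push '{'; stack = [{
pos 4: push '{'; stack = [{{
pos 5: '}' matches '{'; pop; stack = [{
pos 6: '}' matches '{'; pop; stack = [
pos 7: ']' matches '['; pop; stack = (empty)
pos 8: push '['; stack = [
pos 9: push '('; stack = [(
pos 10: ')' matches '('; pop; stack = [
pos 11: ']' matches '['; pop; stack = (empty)
pos 12: push '['; stack = [
pos 13: ']' matches '['; pop; stack = (empty)
pos 14: push '('; stack = (
pos 15: ')' matches '('; pop; stack = (empty)
pos 16: push '{'; stack = {
pos 17: '}' matches '{'; pop; stack = (empty)
pos 18: push '['; stack = [
pos 19: push '('; stack = [(
pos 20: push '('; stack = [((
pos 21: ')' matches '('; pop; stack = [(
pos 22: ')' matches '('; pop; stack = [
pos 23: ']' matches '['; pop; stack = (empty)
pos 24: push '['; stack = [
pos 25: push '{'; stack = [{
pos 26: push '('; stack = [{(
pos 27: ')' matches '('; pop; stack = [{
pos 28: '}' matches '{'; pop; stack = [
pos 29: ']' matches '['; pop; stack = (empty)
pos 30: push '['; stack = [
pos 31: ']' matches '['; pop; stack = (empty)
end: stack empty → VALID
Verdict: properly nested → yes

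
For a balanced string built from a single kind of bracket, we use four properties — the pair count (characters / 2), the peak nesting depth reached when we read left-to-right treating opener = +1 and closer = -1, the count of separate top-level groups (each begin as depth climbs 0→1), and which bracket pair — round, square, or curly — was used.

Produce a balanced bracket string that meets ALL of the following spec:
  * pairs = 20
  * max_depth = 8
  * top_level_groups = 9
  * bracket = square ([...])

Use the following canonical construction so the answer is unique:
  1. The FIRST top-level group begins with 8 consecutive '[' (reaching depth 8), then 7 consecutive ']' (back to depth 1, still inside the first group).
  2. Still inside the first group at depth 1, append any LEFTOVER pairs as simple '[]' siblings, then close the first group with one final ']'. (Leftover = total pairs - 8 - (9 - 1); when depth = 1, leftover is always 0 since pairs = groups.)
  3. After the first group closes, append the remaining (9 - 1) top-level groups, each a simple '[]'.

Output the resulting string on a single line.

Spec: pairs=20 depth=8 groups=9
Leftover pairs = 20 - 8 - (9-1) = 4
First group: deep chain of depth 8 + 4 sibling pairs
Remaining 8 groups: simple '[]' each

Answer: [[[[[[[[]]]]]]][][][][]][][][][][][][][]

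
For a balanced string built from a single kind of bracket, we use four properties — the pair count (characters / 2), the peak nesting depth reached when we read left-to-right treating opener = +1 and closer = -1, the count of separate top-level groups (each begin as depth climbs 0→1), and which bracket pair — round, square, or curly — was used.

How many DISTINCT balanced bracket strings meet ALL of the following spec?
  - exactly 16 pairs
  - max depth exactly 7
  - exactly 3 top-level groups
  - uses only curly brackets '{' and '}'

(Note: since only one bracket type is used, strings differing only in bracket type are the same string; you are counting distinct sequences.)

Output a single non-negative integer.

Spec: pairs=16 depth=7 groups=3
Count(depth <= 7) = 6418440
Count(depth <= 6) = 5433957
Count(depth == 7) = 6418440 - 5433957 = 984483

Answer: 984483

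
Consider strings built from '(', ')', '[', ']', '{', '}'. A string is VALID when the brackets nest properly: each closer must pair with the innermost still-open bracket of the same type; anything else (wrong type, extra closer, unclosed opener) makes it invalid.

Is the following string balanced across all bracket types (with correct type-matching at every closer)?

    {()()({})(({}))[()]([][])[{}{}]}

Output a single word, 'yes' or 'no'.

Answer: yes

Derivation:
pos 0: push '{'; stack = {
pos 1: push '('; stack = {(
pos 2: ')' matches '('; pop; stack = {
pos 3: push '('; stack = {(
pos 4: ')' matches '('; pop; stack = {
pos 5: push '('; stack = {(
pos 6: push '{'; stack = {({
pos 7: '}' matches '{'; pop; stack = {(
pos 8: ')' matches '('; pop; stack = {
pos 9: push '('; stack = {(
pos 10: push '('; stack = {((
pos 11: push '{'; stack = {(({
pos 12: '}' matches '{'; pop; stack = {((
pos 13: ')' matches '('; pop; stack = {(
pos 14: ')' matches '('; pop; stack = {
pos 15: push '['; stack = {[
pos 16: push '('; stack = {[(
pos 17: ')' matches '('; pop; stack = {[
pos 18: ']' matches '['; pop; stack = {
pos 19: push '('; stack = {(
pos 20: push '['; stack = {([
pos 21: ']' matches '['; pop; stack = {(
pos 22: push '['; stack = {([
pos 23: ']' matches '['; pop; stack = {(
pos 24: ')' matches '('; pop; stack = {
pos 25: push '['; stack = {[
pos 26: push '{'; stack = {[{
pos 27: '}' matches '{'; pop; stack = {[
pos 28: push '{'; stack = {[{
pos 29: '}' matches '{'; pop; stack = {[
pos 30: ']' matches '['; pop; stack = {
pos 31: '}' matches '{'; pop; stack = (empty)
end: stack empty → VALID
Verdict: properly nested → yes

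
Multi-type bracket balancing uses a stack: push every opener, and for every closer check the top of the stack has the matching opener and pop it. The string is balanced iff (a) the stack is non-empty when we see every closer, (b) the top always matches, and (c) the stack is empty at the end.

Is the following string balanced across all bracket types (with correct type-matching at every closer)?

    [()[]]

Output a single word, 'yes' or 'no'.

pos 0: push '['; stack = [
pos 1: push '('; stack = [(
pos 2: ')' matches '('; pop; stack = [
pos 3: push '['; stack = [[
pos 4: ']' matches '['; pop; stack = [
pos 5: ']' matches '['; pop; stack = (empty)
end: stack empty → VALID
Verdict: properly nested → yes

Answer: yes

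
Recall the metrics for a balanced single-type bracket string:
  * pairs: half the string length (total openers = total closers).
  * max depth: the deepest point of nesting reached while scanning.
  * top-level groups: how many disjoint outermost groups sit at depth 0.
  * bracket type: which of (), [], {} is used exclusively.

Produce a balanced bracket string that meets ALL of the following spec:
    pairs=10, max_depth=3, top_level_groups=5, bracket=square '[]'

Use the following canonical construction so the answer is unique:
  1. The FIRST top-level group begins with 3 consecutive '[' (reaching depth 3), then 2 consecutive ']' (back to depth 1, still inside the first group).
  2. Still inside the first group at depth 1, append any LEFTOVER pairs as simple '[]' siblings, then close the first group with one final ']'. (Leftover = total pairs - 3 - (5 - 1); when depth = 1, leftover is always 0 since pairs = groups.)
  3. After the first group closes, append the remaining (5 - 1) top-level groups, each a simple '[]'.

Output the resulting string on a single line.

Spec: pairs=10 depth=3 groups=5
Leftover pairs = 10 - 3 - (5-1) = 3
First group: deep chain of depth 3 + 3 sibling pairs
Remaining 4 groups: simple '[]' each

Answer: [[[]][][][]][][][][]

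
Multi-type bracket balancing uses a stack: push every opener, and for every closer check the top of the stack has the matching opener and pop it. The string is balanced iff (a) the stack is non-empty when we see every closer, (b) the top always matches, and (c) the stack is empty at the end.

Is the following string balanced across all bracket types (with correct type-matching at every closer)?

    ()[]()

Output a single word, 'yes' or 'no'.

pos 0: push '('; stack = (
pos 1: ')' matches '('; pop; stack = (empty)
pos 2: push '['; stack = [
pos 3: ']' matches '['; pop; stack = (empty)
pos 4: push '('; stack = (
pos 5: ')' matches '('; pop; stack = (empty)
end: stack empty → VALID
Verdict: properly nested → yes

Answer: yes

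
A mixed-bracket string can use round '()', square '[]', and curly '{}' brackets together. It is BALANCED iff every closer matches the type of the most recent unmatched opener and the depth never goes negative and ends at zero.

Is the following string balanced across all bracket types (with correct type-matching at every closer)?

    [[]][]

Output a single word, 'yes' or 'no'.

pos 0: push '['; stack = [
pos 1: push '['; stack = [[
pos 2: ']' matches '['; pop; stack = [
pos 3: ']' matches '['; pop; stack = (empty)
pos 4: push '['; stack = [
pos 5: ']' matches '['; pop; stack = (empty)
end: stack empty → VALID
Verdict: properly nested → yes

Answer: yes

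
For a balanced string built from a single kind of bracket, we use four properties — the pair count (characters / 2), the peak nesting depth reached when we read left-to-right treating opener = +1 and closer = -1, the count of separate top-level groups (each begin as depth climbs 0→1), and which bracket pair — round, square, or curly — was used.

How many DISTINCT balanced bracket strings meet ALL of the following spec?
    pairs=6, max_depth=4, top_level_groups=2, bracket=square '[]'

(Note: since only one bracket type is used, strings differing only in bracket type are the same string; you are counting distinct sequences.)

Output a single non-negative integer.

Answer: 12

Derivation:
Spec: pairs=6 depth=4 groups=2
Count(depth <= 4) = 40
Count(depth <= 3) = 28
Count(depth == 4) = 40 - 28 = 12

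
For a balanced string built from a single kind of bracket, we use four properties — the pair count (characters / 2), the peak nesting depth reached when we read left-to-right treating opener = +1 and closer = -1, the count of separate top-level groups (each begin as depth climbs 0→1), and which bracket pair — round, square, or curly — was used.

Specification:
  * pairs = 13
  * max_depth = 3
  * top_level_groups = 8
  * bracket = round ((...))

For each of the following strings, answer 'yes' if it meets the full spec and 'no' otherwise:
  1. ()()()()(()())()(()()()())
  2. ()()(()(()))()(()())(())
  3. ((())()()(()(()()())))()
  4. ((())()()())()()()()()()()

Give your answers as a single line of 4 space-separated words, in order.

Answer: no no no yes

Derivation:
String 1 '()()()()(()())()(()()()())': depth seq [1 0 1 0 1 0 1 0 1 2 1 2 1 0 1 0 1 2 1 2 1 2 1 2 1 0]
  -> pairs=13 depth=2 groups=7 -> no
String 2 '()()(()(()))()(()())(())': depth seq [1 0 1 0 1 2 1 2 3 2 1 0 1 0 1 2 1 2 1 0 1 2 1 0]
  -> pairs=12 depth=3 groups=6 -> no
String 3 '((())()()(()(()()())))()': depth seq [1 2 3 2 1 2 1 2 1 2 3 2 3 4 3 4 3 4 3 2 1 0 1 0]
  -> pairs=12 depth=4 groups=2 -> no
String 4 '((())()()())()()()()()()()': depth seq [1 2 3 2 1 2 1 2 1 2 1 0 1 0 1 0 1 0 1 0 1 0 1 0 1 0]
  -> pairs=13 depth=3 groups=8 -> yes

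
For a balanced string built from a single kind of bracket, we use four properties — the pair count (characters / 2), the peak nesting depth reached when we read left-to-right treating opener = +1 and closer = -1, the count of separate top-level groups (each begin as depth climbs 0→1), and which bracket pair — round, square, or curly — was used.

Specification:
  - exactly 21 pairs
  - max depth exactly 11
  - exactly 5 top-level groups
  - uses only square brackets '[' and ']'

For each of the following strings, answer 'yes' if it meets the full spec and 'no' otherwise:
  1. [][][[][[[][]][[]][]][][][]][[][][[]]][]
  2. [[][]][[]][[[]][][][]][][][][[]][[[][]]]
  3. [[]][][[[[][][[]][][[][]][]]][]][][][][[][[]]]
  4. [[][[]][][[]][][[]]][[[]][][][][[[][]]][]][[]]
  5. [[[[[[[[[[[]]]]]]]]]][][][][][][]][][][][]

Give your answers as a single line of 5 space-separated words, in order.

String 1 '[][][[][[[][]][[]][]][][][]][[][][[]]][]': depth seq [1 0 1 0 1 2 1 2 3 4 3 4 3 2 3 4 3 2 3 2 1 2 1 2 1 2 1 0 1 2 1 2 1 2 3 2 1 0 1 0]
  -> pairs=20 depth=4 groups=5 -> no
String 2 '[[][]][[]][[[]][][][]][][][][[]][[[][]]]': depth seq [1 2 1 2 1 0 1 2 1 0 1 2 3 2 1 2 1 2 1 2 1 0 1 0 1 0 1 0 1 2 1 0 1 2 3 2 3 2 1 0]
  -> pairs=20 depth=3 groups=8 -> no
String 3 '[[]][][[[[][][[]][][[][]][]]][]][][][][[][[]]]': depth seq [1 2 1 0 1 0 1 2 3 4 3 4 3 4 5 4 3 4 3 4 5 4 5 4 3 4 3 2 1 2 1 0 1 0 1 0 1 0 1 2 1 2 3 2 1 0]
  -> pairs=23 depth=5 groups=7 -> no
String 4 '[[][[]][][[]][][[]]][[[]][][][][[[][]]][]][[]]': depth seq [1 2 1 2 3 2 1 2 1 2 3 2 1 2 1 2 3 2 1 0 1 2 3 2 1 2 1 2 1 2 1 2 3 4 3 4 3 2 1 2 1 0 1 2 1 0]
  -> pairs=23 depth=4 groups=3 -> no
String 5 '[[[[[[[[[[[]]]]]]]]]][][][][][][]][][][][]': depth seq [1 2 3 4 5 6 7 8 9 10 11 10 9 8 7 6 5 4 3 2 1 2 1 2 1 2 1 2 1 2 1 2 1 0 1 0 1 0 1 0 1 0]
  -> pairs=21 depth=11 groups=5 -> yes

Answer: no no no no yes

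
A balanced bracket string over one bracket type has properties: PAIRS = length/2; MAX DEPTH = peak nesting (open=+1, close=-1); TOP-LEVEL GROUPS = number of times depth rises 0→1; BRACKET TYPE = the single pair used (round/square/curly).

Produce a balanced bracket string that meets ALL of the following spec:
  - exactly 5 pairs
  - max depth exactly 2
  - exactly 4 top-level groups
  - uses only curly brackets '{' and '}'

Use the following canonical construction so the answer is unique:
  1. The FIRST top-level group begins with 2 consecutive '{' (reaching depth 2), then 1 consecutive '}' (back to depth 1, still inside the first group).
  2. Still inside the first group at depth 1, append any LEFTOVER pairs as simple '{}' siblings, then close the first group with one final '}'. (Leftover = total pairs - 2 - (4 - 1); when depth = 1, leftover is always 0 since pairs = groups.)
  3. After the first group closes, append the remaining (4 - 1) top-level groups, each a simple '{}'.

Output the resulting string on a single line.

Answer: {{}}{}{}{}

Derivation:
Spec: pairs=5 depth=2 groups=4
Leftover pairs = 5 - 2 - (4-1) = 0
First group: deep chain of depth 2 + 0 sibling pairs
Remaining 3 groups: simple '{}' each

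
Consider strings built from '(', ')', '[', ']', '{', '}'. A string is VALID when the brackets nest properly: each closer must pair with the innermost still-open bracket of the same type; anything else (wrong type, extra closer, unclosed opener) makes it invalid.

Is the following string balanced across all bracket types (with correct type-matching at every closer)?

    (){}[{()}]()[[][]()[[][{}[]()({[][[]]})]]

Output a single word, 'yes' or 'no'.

Answer: no

Derivation:
pos 0: push '('; stack = (
pos 1: ')' matches '('; pop; stack = (empty)
pos 2: push '{'; stack = {
pos 3: '}' matches '{'; pop; stack = (empty)
pos 4: push '['; stack = [
pos 5: push '{'; stack = [{
pos 6: push '('; stack = [{(
pos 7: ')' matches '('; pop; stack = [{
pos 8: '}' matches '{'; pop; stack = [
pos 9: ']' matches '['; pop; stack = (empty)
pos 10: push '('; stack = (
pos 11: ')' matches '('; pop; stack = (empty)
pos 12: push '['; stack = [
pos 13: push '['; stack = [[
pos 14: ']' matches '['; pop; stack = [
pos 15: push '['; stack = [[
pos 16: ']' matches '['; pop; stack = [
pos 17: push '('; stack = [(
pos 18: ')' matches '('; pop; stack = [
pos 19: push '['; stack = [[
pos 20: push '['; stack = [[[
pos 21: ']' matches '['; pop; stack = [[
pos 22: push '['; stack = [[[
pos 23: push '{'; stack = [[[{
pos 24: '}' matches '{'; pop; stack = [[[
pos 25: push '['; stack = [[[[
pos 26: ']' matches '['; pop; stack = [[[
pos 27: push '('; stack = [[[(
pos 28: ')' matches '('; pop; stack = [[[
pos 29: push '('; stack = [[[(
pos 30: push '{'; stack = [[[({
pos 31: push '['; stack = [[[({[
pos 32: ']' matches '['; pop; stack = [[[({
pos 33: push '['; stack = [[[({[
pos 34: push '['; stack = [[[({[[
pos 35: ']' matches '['; pop; stack = [[[({[
pos 36: ']' matches '['; pop; stack = [[[({
pos 37: '}' matches '{'; pop; stack = [[[(
pos 38: ')' matches '('; pop; stack = [[[
pos 39: ']' matches '['; pop; stack = [[
pos 40: ']' matches '['; pop; stack = [
end: stack still non-empty ([) → INVALID
Verdict: unclosed openers at end: [ → no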